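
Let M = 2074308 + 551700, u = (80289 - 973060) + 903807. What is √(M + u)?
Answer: 2*√659261 ≈ 1623.9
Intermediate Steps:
u = 11036 (u = -892771 + 903807 = 11036)
M = 2626008
√(M + u) = √(2626008 + 11036) = √2637044 = 2*√659261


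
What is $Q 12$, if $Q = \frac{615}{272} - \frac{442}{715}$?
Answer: $\frac{73731}{3740} \approx 19.714$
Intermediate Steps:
$Q = \frac{24577}{14960}$ ($Q = 615 \cdot \frac{1}{272} - \frac{34}{55} = \frac{615}{272} - \frac{34}{55} = \frac{24577}{14960} \approx 1.6428$)
$Q 12 = \frac{24577}{14960} \cdot 12 = \frac{73731}{3740}$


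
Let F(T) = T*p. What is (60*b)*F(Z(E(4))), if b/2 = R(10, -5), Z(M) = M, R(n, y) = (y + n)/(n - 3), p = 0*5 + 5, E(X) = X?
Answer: 12000/7 ≈ 1714.3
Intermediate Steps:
p = 5 (p = 0 + 5 = 5)
R(n, y) = (n + y)/(-3 + n)
b = 10/7 (b = 2*((10 - 5)/(-3 + 10)) = 2*(5/7) = 10/7 ≈ 1.4286)
F(T) = 5*T (F(T) = T*5 = 5*T)
(60*b)*F(Z(E(4))) = (60*(10/7))*(5*4) = (600/7)*20 = 12000/7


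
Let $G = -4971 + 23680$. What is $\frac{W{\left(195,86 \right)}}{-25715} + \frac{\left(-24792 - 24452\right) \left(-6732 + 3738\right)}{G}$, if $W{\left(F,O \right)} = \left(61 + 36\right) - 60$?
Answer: $\frac{102468373811}{13002755} \approx 7880.5$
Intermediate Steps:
$G = 18709$
$W{\left(F,O \right)} = 37$ ($W{\left(F,O \right)} = 97 - 60 = 37$)
$\frac{W{\left(195,86 \right)}}{-25715} + \frac{\left(-24792 - 24452\right) \left(-6732 + 3738\right)}{G} = \frac{37}{-25715} + \frac{\left(-24792 - 24452\right) \left(-6732 + 3738\right)}{18709} = 37 \left(- \frac{1}{25715}\right) + \left(-49244\right) \left(-2994\right) \frac{1}{18709} = - \frac{1}{695} + 147436536 \cdot \frac{1}{18709} = - \frac{1}{695} + \frac{147436536}{18709} = \frac{102468373811}{13002755}$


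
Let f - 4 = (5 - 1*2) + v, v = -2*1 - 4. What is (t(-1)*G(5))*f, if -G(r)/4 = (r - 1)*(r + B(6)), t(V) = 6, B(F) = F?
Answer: -1056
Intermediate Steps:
v = -6 (v = -2 - 4 = -6)
G(r) = -4*(-1 + r)*(6 + r) (G(r) = -4*(r - 1)*(r + 6) = -4*(-1 + r)*(6 + r))
f = 1 (f = 4 + ((5 - 1*2) - 6) = 4 + ((5 - 2) - 6) = 4 + (3 - 6) = 4 - 3 = 1)
(t(-1)*G(5))*f = (6*(24 - 20*5 - 4*5²))*1 = (6*(24 - 100 - 4*25))*1 = (6*(24 - 100 - 100))*1 = (6*(-176))*1 = -1056*1 = -1056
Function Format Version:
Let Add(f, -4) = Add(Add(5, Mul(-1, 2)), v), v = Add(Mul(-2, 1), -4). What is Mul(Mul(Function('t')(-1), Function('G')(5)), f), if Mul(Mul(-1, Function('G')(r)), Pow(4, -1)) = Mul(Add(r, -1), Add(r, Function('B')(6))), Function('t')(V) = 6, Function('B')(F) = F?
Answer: -1056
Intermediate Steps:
v = -6 (v = Add(-2, -4) = -6)
Function('G')(r) = Mul(-4, Add(-1, r), Add(6, r)) (Function('G')(r) = Mul(-4, Mul(Add(r, -1), Add(r, 6))) = Mul(-4, Mul(Add(-1, r), Add(6, r))) = Mul(-4, Add(-1, r), Add(6, r)))
f = 1 (f = Add(4, Add(Add(5, Mul(-1, 2)), -6)) = Add(4, Add(Add(5, -2), -6)) = Add(4, Add(3, -6)) = Add(4, -3) = 1)
Mul(Mul(Function('t')(-1), Function('G')(5)), f) = Mul(Mul(6, Add(24, Mul(-20, 5), Mul(-4, Pow(5, 2)))), 1) = Mul(Mul(6, Add(24, -100, Mul(-4, 25))), 1) = Mul(Mul(6, Add(24, -100, -100)), 1) = Mul(Mul(6, -176), 1) = Mul(-1056, 1) = -1056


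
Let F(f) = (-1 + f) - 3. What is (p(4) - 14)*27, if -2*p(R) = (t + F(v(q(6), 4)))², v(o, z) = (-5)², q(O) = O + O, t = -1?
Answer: -5778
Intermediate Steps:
q(O) = 2*O
v(o, z) = 25
F(f) = -4 + f
p(R) = -200 (p(R) = -(-1 + (-4 + 25))²/2 = -(-1 + 21)²/2 = -½*20² = -½*400 = -200)
(p(4) - 14)*27 = (-200 - 14)*27 = -214*27 = -5778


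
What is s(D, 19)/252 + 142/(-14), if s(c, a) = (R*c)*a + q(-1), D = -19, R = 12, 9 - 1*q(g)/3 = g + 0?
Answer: -381/14 ≈ -27.214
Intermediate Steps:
q(g) = 27 - 3*g (q(g) = 27 - 3*(g + 0) = 27 - 3*g)
s(c, a) = 30 + 12*a*c (s(c, a) = (12*c)*a + (27 - 3*(-1)) = 12*a*c + (27 + 3) = 12*a*c + 30 = 30 + 12*a*c)
s(D, 19)/252 + 142/(-14) = (30 + 12*19*(-19))/252 + 142/(-14) = (30 - 4332)*(1/252) + 142*(-1/14) = -4302*1/252 - 71/7 = -239/14 - 71/7 = -381/14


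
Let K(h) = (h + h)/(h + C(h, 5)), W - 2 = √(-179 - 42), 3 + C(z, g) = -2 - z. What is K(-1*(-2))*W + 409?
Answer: 2037/5 - 4*I*√221/5 ≈ 407.4 - 11.893*I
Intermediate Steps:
C(z, g) = -5 - z (C(z, g) = -3 + (-2 - z) = -5 - z)
W = 2 + I*√221 (W = 2 + √(-179 - 42) = 2 + √(-221) = 2 + I*√221 ≈ 2.0 + 14.866*I)
K(h) = -2*h/5 (K(h) = (h + h)/(h + (-5 - h)) = (2*h)/(-5) = (2*h)*(-⅕) = -2*h/5)
K(-1*(-2))*W + 409 = (-(-2)*(-2)/5)*(2 + I*√221) + 409 = (-⅖*2)*(2 + I*√221) + 409 = -4*(2 + I*√221)/5 + 409 = (-8/5 - 4*I*√221/5) + 409 = 2037/5 - 4*I*√221/5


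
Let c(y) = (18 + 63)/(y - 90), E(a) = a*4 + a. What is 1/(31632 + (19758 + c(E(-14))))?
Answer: 160/8222319 ≈ 1.9459e-5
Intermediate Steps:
E(a) = 5*a (E(a) = 4*a + a = 5*a)
c(y) = 81/(-90 + y)
1/(31632 + (19758 + c(E(-14)))) = 1/(31632 + (19758 + 81/(-90 + 5*(-14)))) = 1/(31632 + (19758 + 81/(-90 - 70))) = 1/(31632 + (19758 + 81/(-160))) = 1/(31632 + (19758 + 81*(-1/160))) = 1/(31632 + (19758 - 81/160)) = 1/(31632 + 3161199/160) = 1/(8222319/160) = 160/8222319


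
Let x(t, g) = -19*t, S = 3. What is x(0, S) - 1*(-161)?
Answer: 161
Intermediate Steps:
x(0, S) - 1*(-161) = -19*0 - 1*(-161) = 0 + 161 = 161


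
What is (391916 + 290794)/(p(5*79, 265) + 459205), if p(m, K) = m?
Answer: 22757/15320 ≈ 1.4854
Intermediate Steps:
(391916 + 290794)/(p(5*79, 265) + 459205) = (391916 + 290794)/(5*79 + 459205) = 682710/(395 + 459205) = 682710/459600 = 682710*(1/459600) = 22757/15320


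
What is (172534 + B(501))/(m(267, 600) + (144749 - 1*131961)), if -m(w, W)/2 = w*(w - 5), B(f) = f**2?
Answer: -12101/3632 ≈ -3.3318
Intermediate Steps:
m(w, W) = -2*w*(-5 + w) (m(w, W) = -2*w*(w - 5) = -2*w*(-5 + w))
(172534 + B(501))/(m(267, 600) + (144749 - 1*131961)) = (172534 + 501**2)/(2*267*(5 - 1*267) + (144749 - 1*131961)) = (172534 + 251001)/(2*267*(5 - 267) + (144749 - 131961)) = 423535/(2*267*(-262) + 12788) = 423535/(-139908 + 12788) = 423535/(-127120) = 423535*(-1/127120) = -12101/3632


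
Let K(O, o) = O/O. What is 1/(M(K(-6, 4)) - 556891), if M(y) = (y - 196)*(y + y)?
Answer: -1/557281 ≈ -1.7944e-6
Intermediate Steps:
K(O, o) = 1
M(y) = 2*y*(-196 + y) (M(y) = (-196 + y)*(2*y) = 2*y*(-196 + y))
1/(M(K(-6, 4)) - 556891) = 1/(2*1*(-196 + 1) - 556891) = 1/(2*1*(-195) - 556891) = 1/(-390 - 556891) = 1/(-557281) = -1/557281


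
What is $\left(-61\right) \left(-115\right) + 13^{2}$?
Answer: $7184$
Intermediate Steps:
$\left(-61\right) \left(-115\right) + 13^{2} = 7015 + 169 = 7184$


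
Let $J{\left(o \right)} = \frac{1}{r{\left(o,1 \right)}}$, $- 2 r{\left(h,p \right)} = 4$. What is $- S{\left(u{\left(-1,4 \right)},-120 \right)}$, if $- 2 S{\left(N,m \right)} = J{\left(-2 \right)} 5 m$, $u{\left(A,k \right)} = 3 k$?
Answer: $150$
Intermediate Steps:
$r{\left(h,p \right)} = -2$ ($r{\left(h,p \right)} = \left(- \frac{1}{2}\right) 4 = -2$)
$J{\left(o \right)} = - \frac{1}{2}$ ($J{\left(o \right)} = \frac{1}{-2} = - \frac{1}{2}$)
$S{\left(N,m \right)} = \frac{5 m}{4}$ ($S{\left(N,m \right)} = - \frac{\left(- \frac{1}{2}\right) 5 m}{2} = - \frac{\left(- \frac{5}{2}\right) m}{2} = \frac{5 m}{4}$)
$- S{\left(u{\left(-1,4 \right)},-120 \right)} = - \frac{5 \left(-120\right)}{4} = \left(-1\right) \left(-150\right) = 150$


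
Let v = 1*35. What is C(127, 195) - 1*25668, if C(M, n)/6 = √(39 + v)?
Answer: -25668 + 6*√74 ≈ -25616.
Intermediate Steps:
v = 35
C(M, n) = 6*√74 (C(M, n) = 6*√(39 + 35) = 6*√74)
C(127, 195) - 1*25668 = 6*√74 - 1*25668 = 6*√74 - 25668 = -25668 + 6*√74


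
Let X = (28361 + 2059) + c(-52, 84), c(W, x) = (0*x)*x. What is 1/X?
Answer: 1/30420 ≈ 3.2873e-5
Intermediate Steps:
c(W, x) = 0 (c(W, x) = 0*x = 0)
X = 30420 (X = (28361 + 2059) + 0 = 30420 + 0 = 30420)
1/X = 1/30420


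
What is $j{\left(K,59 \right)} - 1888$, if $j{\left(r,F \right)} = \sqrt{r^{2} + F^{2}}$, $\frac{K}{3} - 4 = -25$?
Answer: $-1888 + 5 \sqrt{298} \approx -1801.7$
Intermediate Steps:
$K = -63$ ($K = 12 + 3 \left(-25\right) = 12 - 75 = -63$)
$j{\left(r,F \right)} = \sqrt{F^{2} + r^{2}}$
$j{\left(K,59 \right)} - 1888 = \sqrt{59^{2} + \left(-63\right)^{2}} - 1888 = \sqrt{3481 + 3969} - 1888 = \sqrt{7450} - 1888 = 5 \sqrt{298} - 1888 = -1888 + 5 \sqrt{298}$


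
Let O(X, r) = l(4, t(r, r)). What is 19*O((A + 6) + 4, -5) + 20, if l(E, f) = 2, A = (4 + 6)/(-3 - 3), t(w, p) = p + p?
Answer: 58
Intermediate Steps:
t(w, p) = 2*p
A = -5/3 (A = 10/(-6) = 10*(-⅙) = -5/3 ≈ -1.6667)
O(X, r) = 2
19*O((A + 6) + 4, -5) + 20 = 19*2 + 20 = 38 + 20 = 58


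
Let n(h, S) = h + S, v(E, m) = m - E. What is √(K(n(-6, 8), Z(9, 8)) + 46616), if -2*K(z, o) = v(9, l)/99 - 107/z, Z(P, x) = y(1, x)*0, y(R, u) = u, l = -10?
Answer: √203176237/66 ≈ 215.97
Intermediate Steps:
Z(P, x) = 0 (Z(P, x) = x*0 = 0)
n(h, S) = S + h
K(z, o) = 19/198 + 107/(2*z) (K(z, o) = -((-10 - 1*9)/99 - 107/z)/2 = -((-10 - 9)*(1/99) - 107/z)/2 = -(-19*1/99 - 107/z)/2 = -(-19/99 - 107/z)/2 = 19/198 + 107/(2*z))
√(K(n(-6, 8), Z(9, 8)) + 46616) = √((10593 + 19*(8 - 6))/(198*(8 - 6)) + 46616) = √((1/198)*(10593 + 19*2)/2 + 46616) = √((1/198)*(½)*(10593 + 38) + 46616) = √((1/198)*(½)*10631 + 46616) = √(10631/396 + 46616) = √(18470567/396) = √203176237/66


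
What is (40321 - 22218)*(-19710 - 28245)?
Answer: -868129365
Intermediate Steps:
(40321 - 22218)*(-19710 - 28245) = 18103*(-47955) = -868129365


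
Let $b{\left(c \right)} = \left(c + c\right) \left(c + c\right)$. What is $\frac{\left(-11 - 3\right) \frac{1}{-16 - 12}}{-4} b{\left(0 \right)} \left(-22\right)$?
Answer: $0$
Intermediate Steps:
$b{\left(c \right)} = 4 c^{2}$ ($b{\left(c \right)} = 2 c 2 c = 4 c^{2}$)
$\frac{\left(-11 - 3\right) \frac{1}{-16 - 12}}{-4} b{\left(0 \right)} \left(-22\right) = \frac{\left(-11 - 3\right) \frac{1}{-16 - 12}}{-4} \cdot 4 \cdot 0^{2} \left(-22\right) = - \frac{14}{-28} \left(- \frac{1}{4}\right) 4 \cdot 0 \left(-22\right) = \left(-14\right) \left(- \frac{1}{28}\right) \left(- \frac{1}{4}\right) 0 \left(-22\right) = \frac{1}{2} \left(- \frac{1}{4}\right) 0 \left(-22\right) = \left(- \frac{1}{8}\right) 0 \left(-22\right) = 0 \left(-22\right) = 0$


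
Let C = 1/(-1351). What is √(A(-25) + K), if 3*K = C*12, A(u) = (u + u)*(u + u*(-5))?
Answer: 6*I*√253500289/1351 ≈ 70.711*I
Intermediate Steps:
C = -1/1351 ≈ -0.00074019
A(u) = -8*u² (A(u) = (2*u)*(u - 5*u) = (2*u)*(-4*u) = -8*u²)
K = -4/1351 (K = (-1/1351*12)/3 = (⅓)*(-12/1351) = -4/1351 ≈ -0.0029608)
√(A(-25) + K) = √(-8*(-25)² - 4/1351) = √(-8*625 - 4/1351) = √(-5000 - 4/1351) = √(-6755004/1351) = 6*I*√253500289/1351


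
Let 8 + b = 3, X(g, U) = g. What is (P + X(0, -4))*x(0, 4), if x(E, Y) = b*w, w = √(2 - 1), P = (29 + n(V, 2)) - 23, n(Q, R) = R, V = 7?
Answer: -40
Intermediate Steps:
P = 8 (P = (29 + 2) - 23 = 31 - 23 = 8)
b = -5 (b = -8 + 3 = -5)
w = 1 (w = √1 = 1)
x(E, Y) = -5 (x(E, Y) = -5*1 = -5)
(P + X(0, -4))*x(0, 4) = (8 + 0)*(-5) = 8*(-5) = -40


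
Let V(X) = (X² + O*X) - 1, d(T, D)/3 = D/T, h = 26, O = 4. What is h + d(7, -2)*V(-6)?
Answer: 116/7 ≈ 16.571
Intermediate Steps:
d(T, D) = 3*D/T (d(T, D) = 3*(D/T) = 3*D/T)
V(X) = -1 + X² + 4*X (V(X) = (X² + 4*X) - 1 = -1 + X² + 4*X)
h + d(7, -2)*V(-6) = 26 + (3*(-2)/7)*(-1 + (-6)² + 4*(-6)) = 26 + (3*(-2)*(⅐))*(-1 + 36 - 24) = 26 - 6/7*11 = 26 - 66/7 = 116/7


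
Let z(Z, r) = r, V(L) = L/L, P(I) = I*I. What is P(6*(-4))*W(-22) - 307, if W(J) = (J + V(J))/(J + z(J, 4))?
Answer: 365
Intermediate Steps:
P(I) = I²
V(L) = 1
W(J) = (1 + J)/(4 + J) (W(J) = (J + 1)/(J + 4) = (1 + J)/(4 + J))
P(6*(-4))*W(-22) - 307 = (6*(-4))²*((1 - 22)/(4 - 22)) - 307 = (-24)²*(-21/(-18)) - 307 = 576*(-1/18*(-21)) - 307 = 576*(7/6) - 307 = 672 - 307 = 365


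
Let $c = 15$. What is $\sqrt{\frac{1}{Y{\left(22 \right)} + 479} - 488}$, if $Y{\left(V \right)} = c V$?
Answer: $\frac{i \sqrt{319385919}}{809} \approx 22.091 i$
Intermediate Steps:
$Y{\left(V \right)} = 15 V$
$\sqrt{\frac{1}{Y{\left(22 \right)} + 479} - 488} = \sqrt{\frac{1}{15 \cdot 22 + 479} - 488} = \sqrt{\frac{1}{330 + 479} - 488} = \sqrt{\frac{1}{809} - 488} = \sqrt{- \frac{394791}{809}} = \frac{i \sqrt{319385919}}{809}$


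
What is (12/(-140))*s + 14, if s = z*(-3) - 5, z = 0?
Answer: 101/7 ≈ 14.429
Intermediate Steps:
s = -5 (s = 0*(-3) - 5 = 0 - 5 = -5)
(12/(-140))*s + 14 = (12/(-140))*(-5) + 14 = (12*(-1/140))*(-5) + 14 = -3/35*(-5) + 14 = 3/7 + 14 = 101/7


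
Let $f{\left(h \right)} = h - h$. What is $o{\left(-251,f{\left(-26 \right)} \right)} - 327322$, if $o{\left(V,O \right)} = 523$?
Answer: $-326799$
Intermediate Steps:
$f{\left(h \right)} = 0$
$o{\left(-251,f{\left(-26 \right)} \right)} - 327322 = 523 - 327322 = -326799$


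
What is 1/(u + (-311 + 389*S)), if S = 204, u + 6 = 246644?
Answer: 1/325683 ≈ 3.0705e-6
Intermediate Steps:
u = 246638 (u = -6 + 246644 = 246638)
1/(u + (-311 + 389*S)) = 1/(246638 + (-311 + 389*204)) = 1/(246638 + (-311 + 79356)) = 1/(246638 + 79045) = 1/325683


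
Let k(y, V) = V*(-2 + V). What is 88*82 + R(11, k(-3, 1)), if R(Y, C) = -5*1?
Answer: 7211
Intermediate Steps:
R(Y, C) = -5
88*82 + R(11, k(-3, 1)) = 88*82 - 5 = 7216 - 5 = 7211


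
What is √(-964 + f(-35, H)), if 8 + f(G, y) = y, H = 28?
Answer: 4*I*√59 ≈ 30.725*I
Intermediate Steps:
f(G, y) = -8 + y
√(-964 + f(-35, H)) = √(-964 + (-8 + 28)) = √(-964 + 20) = √(-944) = 4*I*√59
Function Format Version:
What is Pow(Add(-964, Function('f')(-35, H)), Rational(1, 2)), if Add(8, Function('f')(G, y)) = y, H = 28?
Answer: Mul(4, I, Pow(59, Rational(1, 2))) ≈ Mul(30.725, I)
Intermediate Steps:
Function('f')(G, y) = Add(-8, y)
Pow(Add(-964, Function('f')(-35, H)), Rational(1, 2)) = Pow(Add(-964, Add(-8, 28)), Rational(1, 2)) = Pow(Add(-964, 20), Rational(1, 2)) = Pow(-944, Rational(1, 2)) = Mul(4, I, Pow(59, Rational(1, 2)))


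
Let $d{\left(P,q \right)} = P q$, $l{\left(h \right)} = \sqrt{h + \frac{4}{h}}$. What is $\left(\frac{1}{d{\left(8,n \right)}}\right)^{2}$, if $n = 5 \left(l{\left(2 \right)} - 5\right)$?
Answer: $\frac{1}{14400} \approx 6.9444 \cdot 10^{-5}$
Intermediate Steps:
$n = -15$ ($n = 5 \left(\sqrt{2 + \frac{4}{2}} - 5\right) = 5 \left(\sqrt{2 + 4 \cdot \frac{1}{2}} - 5\right) = 5 \left(\sqrt{2 + 2} - 5\right) = 5 \left(\sqrt{4} - 5\right) = 5 \left(2 - 5\right) = 5 \left(-3\right) = -15$)
$\left(\frac{1}{d{\left(8,n \right)}}\right)^{2} = \left(\frac{1}{8 \left(-15\right)}\right)^{2} = \left(\frac{1}{-120}\right)^{2} = \left(- \frac{1}{120}\right)^{2} = \frac{1}{14400}$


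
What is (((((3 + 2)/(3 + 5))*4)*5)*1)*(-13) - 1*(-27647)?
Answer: 54969/2 ≈ 27485.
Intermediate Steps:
(((((3 + 2)/(3 + 5))*4)*5)*1)*(-13) - 1*(-27647) = ((((5/8)*4)*5)*1)*(-13) + 27647 = (((5/2)*5)*1)*(-13) + 27647 = ((25/2)*1)*(-13) + 27647 = (25/2)*(-13) + 27647 = -325/2 + 27647 = 54969/2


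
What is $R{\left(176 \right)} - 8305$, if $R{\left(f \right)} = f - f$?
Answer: $-8305$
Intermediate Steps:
$R{\left(f \right)} = 0$
$R{\left(176 \right)} - 8305 = 0 - 8305 = -8305$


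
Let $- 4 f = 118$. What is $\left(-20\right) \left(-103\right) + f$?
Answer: $\frac{4061}{2} \approx 2030.5$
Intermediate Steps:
$f = - \frac{59}{2}$ ($f = \left(- \frac{1}{4}\right) 118 = - \frac{59}{2} \approx -29.5$)
$\left(-20\right) \left(-103\right) + f = \left(-20\right) \left(-103\right) - \frac{59}{2} = 2060 - \frac{59}{2} = \frac{4061}{2}$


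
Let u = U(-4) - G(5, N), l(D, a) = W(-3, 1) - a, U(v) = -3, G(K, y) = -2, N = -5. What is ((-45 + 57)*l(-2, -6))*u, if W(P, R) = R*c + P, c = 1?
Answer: -48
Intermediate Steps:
W(P, R) = P + R (W(P, R) = R*1 + P = R + P = P + R)
l(D, a) = -2 - a (l(D, a) = (-3 + 1) - a = -2 - a)
u = -1 (u = -3 - 1*(-2) = -3 + 2 = -1)
((-45 + 57)*l(-2, -6))*u = ((-45 + 57)*(-2 - 1*(-6)))*(-1) = (12*(-2 + 6))*(-1) = (12*4)*(-1) = 48*(-1) = -48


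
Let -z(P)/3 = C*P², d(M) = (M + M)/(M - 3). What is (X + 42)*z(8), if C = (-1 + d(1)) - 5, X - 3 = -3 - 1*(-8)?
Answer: 67200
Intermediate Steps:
X = 8 (X = 3 + (-3 - 1*(-8)) = 3 + (-3 + 8) = 3 + 5 = 8)
d(M) = 2*M/(-3 + M) (d(M) = (2*M)/(-3 + M) = 2*M/(-3 + M))
C = -7 (C = (-1 + 2*1/(-3 + 1)) - 5 = (-1 + 2*1/(-2)) - 5 = (-1 + 2*1*(-½)) - 5 = (-1 - 1) - 5 = -2 - 5 = -7)
z(P) = 21*P² (z(P) = -(-21)*P² = 21*P²)
(X + 42)*z(8) = (8 + 42)*(21*8²) = 50*(21*64) = 50*1344 = 67200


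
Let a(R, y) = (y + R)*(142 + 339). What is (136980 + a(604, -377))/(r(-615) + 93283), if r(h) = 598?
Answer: 246167/93881 ≈ 2.6221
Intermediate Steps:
a(R, y) = 481*R + 481*y (a(R, y) = (R + y)*481 = 481*R + 481*y)
(136980 + a(604, -377))/(r(-615) + 93283) = (136980 + (481*604 + 481*(-377)))/(598 + 93283) = (136980 + (290524 - 181337))/93881 = (136980 + 109187)*(1/93881) = 246167*(1/93881) = 246167/93881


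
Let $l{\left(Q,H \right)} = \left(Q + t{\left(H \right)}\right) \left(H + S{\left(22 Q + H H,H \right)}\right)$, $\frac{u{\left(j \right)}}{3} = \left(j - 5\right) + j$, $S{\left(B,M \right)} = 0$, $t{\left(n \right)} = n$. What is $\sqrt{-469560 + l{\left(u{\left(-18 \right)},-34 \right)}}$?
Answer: $i \sqrt{464222} \approx 681.34 i$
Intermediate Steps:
$u{\left(j \right)} = -15 + 6 j$ ($u{\left(j \right)} = 3 \left(\left(j - 5\right) + j\right) = 3 \left(\left(-5 + j\right) + j\right) = 3 \left(-5 + 2 j\right) = -15 + 6 j$)
$l{\left(Q,H \right)} = H \left(H + Q\right)$ ($l{\left(Q,H \right)} = \left(Q + H\right) \left(H + 0\right) = \left(H + Q\right) H = H \left(H + Q\right)$)
$\sqrt{-469560 + l{\left(u{\left(-18 \right)},-34 \right)}} = \sqrt{-469560 - 34 \left(-34 + \left(-15 + 6 \left(-18\right)\right)\right)} = \sqrt{-469560 - 34 \left(-34 - 123\right)} = \sqrt{-469560 - -5338} = \sqrt{-469560 + 5338} = \sqrt{-464222} = i \sqrt{464222}$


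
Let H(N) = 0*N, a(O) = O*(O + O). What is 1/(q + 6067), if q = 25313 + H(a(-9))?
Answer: 1/31380 ≈ 3.1867e-5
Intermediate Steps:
a(O) = 2*O**2 (a(O) = O*(2*O) = 2*O**2)
H(N) = 0
q = 25313 (q = 25313 + 0 = 25313)
1/(q + 6067) = 1/(25313 + 6067) = 1/31380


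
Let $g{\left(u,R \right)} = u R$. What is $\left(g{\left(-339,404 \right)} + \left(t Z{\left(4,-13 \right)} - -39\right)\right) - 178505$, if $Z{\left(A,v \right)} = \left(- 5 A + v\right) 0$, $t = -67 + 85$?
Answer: $-315422$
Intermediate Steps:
$t = 18$
$Z{\left(A,v \right)} = 0$ ($Z{\left(A,v \right)} = \left(v - 5 A\right) 0 = 0$)
$g{\left(u,R \right)} = R u$
$\left(g{\left(-339,404 \right)} + \left(t Z{\left(4,-13 \right)} - -39\right)\right) - 178505 = \left(404 \left(-339\right) + \left(18 \cdot 0 - -39\right)\right) - 178505 = \left(-136956 + \left(0 + 39\right)\right) - 178505 = \left(-136956 + 39\right) - 178505 = -136917 - 178505 = -315422$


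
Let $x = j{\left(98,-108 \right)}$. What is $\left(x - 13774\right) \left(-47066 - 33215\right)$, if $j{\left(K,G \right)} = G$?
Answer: $1114460842$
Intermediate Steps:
$x = -108$
$\left(x - 13774\right) \left(-47066 - 33215\right) = \left(-108 - 13774\right) \left(-47066 - 33215\right) = \left(-13882\right) \left(-80281\right) = 1114460842$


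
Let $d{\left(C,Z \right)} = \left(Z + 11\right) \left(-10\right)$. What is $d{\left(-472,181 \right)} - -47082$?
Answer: $45162$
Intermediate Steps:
$d{\left(C,Z \right)} = -110 - 10 Z$ ($d{\left(C,Z \right)} = \left(11 + Z\right) \left(-10\right) = -110 - 10 Z$)
$d{\left(-472,181 \right)} - -47082 = \left(-110 - 1810\right) - -47082 = \left(-110 - 1810\right) + 47082 = -1920 + 47082 = 45162$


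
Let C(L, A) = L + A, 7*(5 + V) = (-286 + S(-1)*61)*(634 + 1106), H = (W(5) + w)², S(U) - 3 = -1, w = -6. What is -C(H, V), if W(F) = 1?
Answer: 285220/7 ≈ 40746.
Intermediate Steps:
S(U) = 2 (S(U) = 3 - 1 = 2)
H = 25 (H = (1 - 6)² = (-5)² = 25)
V = -285395/7 (V = -5 + ((-286 + 2*61)*(634 + 1106))/7 = -5 + ((-286 + 122)*1740)/7 = -5 + (-164*1740)/7 = -5 + (⅐)*(-285360) = -5 - 285360/7 = -285395/7 ≈ -40771.)
C(L, A) = A + L
-C(H, V) = -(-285395/7 + 25) = -1*(-285220/7) = 285220/7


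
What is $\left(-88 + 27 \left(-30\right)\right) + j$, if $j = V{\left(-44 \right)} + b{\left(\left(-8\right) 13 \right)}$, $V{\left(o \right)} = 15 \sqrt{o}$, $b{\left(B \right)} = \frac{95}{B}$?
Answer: $- \frac{93487}{104} + 30 i \sqrt{11} \approx -898.91 + 99.499 i$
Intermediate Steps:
$j = - \frac{95}{104} + 30 i \sqrt{11}$ ($j = 15 \sqrt{-44} + \frac{95}{\left(-8\right) 13} = 15 \cdot 2 i \sqrt{11} + \frac{95}{-104} = 30 i \sqrt{11} + 95 \left(- \frac{1}{104}\right) = 30 i \sqrt{11} - \frac{95}{104} = - \frac{95}{104} + 30 i \sqrt{11} \approx -0.91346 + 99.499 i$)
$\left(-88 + 27 \left(-30\right)\right) + j = \left(-88 + 27 \left(-30\right)\right) - \left(\frac{95}{104} - 30 i \sqrt{11}\right) = \left(-88 - 810\right) - \left(\frac{95}{104} - 30 i \sqrt{11}\right) = -898 - \left(\frac{95}{104} - 30 i \sqrt{11}\right) = - \frac{93487}{104} + 30 i \sqrt{11}$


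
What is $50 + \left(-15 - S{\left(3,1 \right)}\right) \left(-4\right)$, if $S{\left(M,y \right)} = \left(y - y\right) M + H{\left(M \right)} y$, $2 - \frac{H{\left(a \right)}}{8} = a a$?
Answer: $-114$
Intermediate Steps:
$H{\left(a \right)} = 16 - 8 a^{2}$ ($H{\left(a \right)} = 16 - 8 a a = 16 - 8 a^{2}$)
$S{\left(M,y \right)} = y \left(16 - 8 M^{2}\right)$ ($S{\left(M,y \right)} = \left(y - y\right) M + \left(16 - 8 M^{2}\right) y = 0 M + y \left(16 - 8 M^{2}\right) = 0 + y \left(16 - 8 M^{2}\right) = y \left(16 - 8 M^{2}\right)$)
$50 + \left(-15 - S{\left(3,1 \right)}\right) \left(-4\right) = 50 + \left(-15 - 8 \cdot 1 \left(2 - 3^{2}\right)\right) \left(-4\right) = 50 + \left(-15 - 8 \cdot 1 \left(2 - 9\right)\right) \left(-4\right) = 50 + \left(-15 - 8 \cdot 1 \left(-7\right)\right) \left(-4\right) = 50 + \left(-15 - -56\right) \left(-4\right) = 50 + \left(-15 + 56\right) \left(-4\right) = 50 + 41 \left(-4\right) = 50 - 164 = -114$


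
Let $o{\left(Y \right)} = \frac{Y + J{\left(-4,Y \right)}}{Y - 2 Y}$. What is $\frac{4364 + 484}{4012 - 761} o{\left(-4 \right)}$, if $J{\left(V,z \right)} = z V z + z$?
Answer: $- \frac{87264}{3251} \approx -26.842$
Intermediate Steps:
$J{\left(V,z \right)} = z + V z^{2}$ ($J{\left(V,z \right)} = V z z + z = V z^{2} + z = z + V z^{2}$)
$o{\left(Y \right)} = - \frac{Y + Y \left(1 - 4 Y\right)}{Y}$ ($o{\left(Y \right)} = \frac{Y + Y \left(1 - 4 Y\right)}{Y - 2 Y} = \frac{Y + Y \left(1 - 4 Y\right)}{\left(-1\right) Y} = \left(Y + Y \left(1 - 4 Y\right)\right) \left(- \frac{1}{Y}\right) = - \frac{Y + Y \left(1 - 4 Y\right)}{Y}$)
$\frac{4364 + 484}{4012 - 761} o{\left(-4 \right)} = \frac{4364 + 484}{4012 - 761} \left(-2 + 4 \left(-4\right)\right) = \frac{4848}{3251} \left(-2 - 16\right) = 4848 \cdot \frac{1}{3251} \left(-18\right) = \frac{4848}{3251} \left(-18\right) = - \frac{87264}{3251}$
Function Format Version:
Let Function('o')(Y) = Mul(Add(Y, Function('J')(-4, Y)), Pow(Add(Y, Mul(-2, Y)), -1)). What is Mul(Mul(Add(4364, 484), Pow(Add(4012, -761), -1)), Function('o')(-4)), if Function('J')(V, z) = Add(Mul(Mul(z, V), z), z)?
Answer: Rational(-87264, 3251) ≈ -26.842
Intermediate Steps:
Function('J')(V, z) = Add(z, Mul(V, Pow(z, 2))) (Function('J')(V, z) = Add(Mul(Mul(V, z), z), z) = Add(Mul(V, Pow(z, 2)), z) = Add(z, Mul(V, Pow(z, 2))))
Function('o')(Y) = Mul(-1, Pow(Y, -1), Add(Y, Mul(Y, Add(1, Mul(-4, Y))))) (Function('o')(Y) = Mul(Add(Y, Mul(Y, Add(1, Mul(-4, Y)))), Pow(Add(Y, Mul(-2, Y)), -1)) = Mul(Add(Y, Mul(Y, Add(1, Mul(-4, Y)))), Pow(Mul(-1, Y), -1)) = Mul(Add(Y, Mul(Y, Add(1, Mul(-4, Y)))), Mul(-1, Pow(Y, -1))) = Mul(-1, Pow(Y, -1), Add(Y, Mul(Y, Add(1, Mul(-4, Y))))))
Mul(Mul(Add(4364, 484), Pow(Add(4012, -761), -1)), Function('o')(-4)) = Mul(Mul(Add(4364, 484), Pow(Add(4012, -761), -1)), Add(-2, Mul(4, -4))) = Mul(Mul(4848, Pow(3251, -1)), Add(-2, -16)) = Mul(Mul(4848, Rational(1, 3251)), -18) = Mul(Rational(4848, 3251), -18) = Rational(-87264, 3251)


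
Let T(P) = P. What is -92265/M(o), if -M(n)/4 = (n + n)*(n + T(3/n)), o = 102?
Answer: 30755/27752 ≈ 1.1082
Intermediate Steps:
M(n) = -8*n*(n + 3/n) (M(n) = -4*(n + n)*(n + 3/n) = -4*2*n*(n + 3/n) = -8*n*(n + 3/n))
-92265/M(o) = -92265/(-24 - 8*102²) = -92265/(-24 - 8*10404) = -92265/(-24 - 83232) = -92265/(-83256) = -92265*(-1/83256) = 30755/27752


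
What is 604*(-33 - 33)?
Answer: -39864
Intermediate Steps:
604*(-33 - 33) = 604*(-66) = -39864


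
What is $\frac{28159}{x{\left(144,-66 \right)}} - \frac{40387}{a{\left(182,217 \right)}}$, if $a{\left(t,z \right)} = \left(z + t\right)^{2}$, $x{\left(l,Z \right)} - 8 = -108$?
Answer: $- \frac{4486979659}{15920100} \approx -281.84$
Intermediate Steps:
$x{\left(l,Z \right)} = -100$ ($x{\left(l,Z \right)} = 8 - 108 = -100$)
$a{\left(t,z \right)} = \left(t + z\right)^{2}$
$\frac{28159}{x{\left(144,-66 \right)}} - \frac{40387}{a{\left(182,217 \right)}} = \frac{28159}{-100} - \frac{40387}{\left(182 + 217\right)^{2}} = 28159 \left(- \frac{1}{100}\right) - \frac{40387}{399^{2}} = - \frac{28159}{100} - \frac{40387}{159201} = - \frac{4486979659}{15920100}$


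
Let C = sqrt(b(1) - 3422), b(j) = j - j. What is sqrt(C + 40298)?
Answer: sqrt(40298 + I*sqrt(3422)) ≈ 200.74 + 0.146*I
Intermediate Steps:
b(j) = 0
C = I*sqrt(3422) (C = sqrt(0 - 3422) = sqrt(-3422) = I*sqrt(3422) ≈ 58.498*I)
sqrt(C + 40298) = sqrt(I*sqrt(3422) + 40298) = sqrt(40298 + I*sqrt(3422))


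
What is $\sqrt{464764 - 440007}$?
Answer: $\sqrt{24757} \approx 157.34$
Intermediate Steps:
$\sqrt{464764 - 440007} = \sqrt{24757}$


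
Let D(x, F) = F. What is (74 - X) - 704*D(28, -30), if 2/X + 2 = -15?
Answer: 360300/17 ≈ 21194.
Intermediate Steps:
X = -2/17 (X = 2/(-2 - 15) = 2/(-17) = 2*(-1/17) = -2/17 ≈ -0.11765)
(74 - X) - 704*D(28, -30) = (74 - 1*(-2/17)) - 704*(-30) = (74 + 2/17) + 21120 = 1260/17 + 21120 = 360300/17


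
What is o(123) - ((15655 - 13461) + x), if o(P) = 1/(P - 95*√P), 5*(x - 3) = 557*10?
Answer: -29474523/8902 - 95*√123/1094946 ≈ -3311.0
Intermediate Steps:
x = 1117 (x = 3 + (557*10)/5 = 3 + (⅕)*5570 = 3 + 1114 = 1117)
o(123) - ((15655 - 13461) + x) = 1/(123 - 95*√123) - ((15655 - 13461) + 1117) = 1/(123 - 95*√123) - (2194 + 1117) = 1/(123 - 95*√123) - 1*3311 = 1/(123 - 95*√123) - 3311 = -3311 + 1/(123 - 95*√123)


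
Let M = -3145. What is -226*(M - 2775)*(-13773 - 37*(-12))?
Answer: -17833135680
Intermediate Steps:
-226*(M - 2775)*(-13773 - 37*(-12)) = -226*(-3145 - 2775)*(-13773 - 37*(-12)) = -(-1337920)*(-13773 + 444) = -(-1337920)*(-13329) = -226*78907680 = -17833135680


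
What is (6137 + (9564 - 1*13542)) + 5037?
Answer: 7196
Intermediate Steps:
(6137 + (9564 - 1*13542)) + 5037 = (6137 + (9564 - 13542)) + 5037 = (6137 - 3978) + 5037 = 2159 + 5037 = 7196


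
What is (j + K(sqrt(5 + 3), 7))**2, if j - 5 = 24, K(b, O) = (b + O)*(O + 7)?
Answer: 17697 + 7112*sqrt(2) ≈ 27755.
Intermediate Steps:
K(b, O) = (7 + O)*(O + b) (K(b, O) = (O + b)*(7 + O) = (7 + O)*(O + b))
j = 29 (j = 5 + 24 = 29)
(j + K(sqrt(5 + 3), 7))**2 = (29 + (7**2 + 7*7 + 7*sqrt(5 + 3) + 7*sqrt(5 + 3)))**2 = (29 + (49 + 49 + 7*sqrt(8) + 7*sqrt(8)))**2 = (29 + (49 + 49 + 7*(2*sqrt(2)) + 7*(2*sqrt(2))))**2 = (29 + (49 + 49 + 14*sqrt(2) + 14*sqrt(2)))**2 = (29 + (98 + 28*sqrt(2)))**2 = (127 + 28*sqrt(2))**2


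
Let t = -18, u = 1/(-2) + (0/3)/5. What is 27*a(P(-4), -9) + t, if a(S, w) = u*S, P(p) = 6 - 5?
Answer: -63/2 ≈ -31.500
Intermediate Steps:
P(p) = 1
u = -½ (u = 1*(-½) + (0*(⅓))*(⅕) = -½ + 0*(⅕) = -½ + 0 = -½ ≈ -0.50000)
a(S, w) = -S/2
27*a(P(-4), -9) + t = 27*(-½*1) - 18 = 27*(-½) - 18 = -27/2 - 18 = -63/2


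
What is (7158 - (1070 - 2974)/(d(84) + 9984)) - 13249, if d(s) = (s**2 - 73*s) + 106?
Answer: -33542185/5507 ≈ -6090.8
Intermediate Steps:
d(s) = 106 + s**2 - 73*s
(7158 - (1070 - 2974)/(d(84) + 9984)) - 13249 = (7158 - (1070 - 2974)/((106 + 84**2 - 73*84) + 9984)) - 13249 = (7158 - (-1904)/((106 + 7056 - 6132) + 9984)) - 13249 = (7158 - (-1904)/(1030 + 9984)) - 13249 = (7158 - (-1904)/11014) - 13249 = (7158 - 1*(-952/5507)) - 13249 = (7158 + 952/5507) - 13249 = 39420058/5507 - 13249 = -33542185/5507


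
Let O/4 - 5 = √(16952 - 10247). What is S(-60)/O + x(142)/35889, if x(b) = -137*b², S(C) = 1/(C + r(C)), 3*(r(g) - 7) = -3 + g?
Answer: -1092434509519/14192520384 - 3*√745/1977280 ≈ -76.973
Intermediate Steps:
O = 20 + 12*√745 (O = 20 + 4*√(16952 - 10247) = 20 + 4*√6705 = 20 + 4*(3*√745) = 20 + 12*√745 ≈ 347.54)
r(g) = 6 + g/3 (r(g) = 7 + (-3 + g)/3 = 7 + (-1 + g/3) = 6 + g/3)
S(C) = 1/(6 + 4*C/3) (S(C) = 1/(C + (6 + C/3)) = 1/(6 + 4*C/3))
S(-60)/O + x(142)/35889 = (3/(2*(9 + 2*(-60))))/(20 + 12*√745) - 137*142²/35889 = (3/(2*(9 - 120)))/(20 + 12*√745) - 137*20164*(1/35889) = ((3/2)/(-111))/(20 + 12*√745) - 2762468*1/35889 = ((3/2)*(-1/111))/(20 + 12*√745) - 2762468/35889 = -1/(74*(20 + 12*√745)) - 2762468/35889 = -2762468/35889 - 1/(74*(20 + 12*√745))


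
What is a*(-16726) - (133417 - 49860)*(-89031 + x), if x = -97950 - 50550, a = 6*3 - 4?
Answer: 19847143603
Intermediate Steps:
a = 14 (a = 18 - 4 = 14)
x = -148500
a*(-16726) - (133417 - 49860)*(-89031 + x) = 14*(-16726) - (133417 - 49860)*(-89031 - 148500) = -234164 - 83557*(-237531) = -234164 - 1*(-19847377767) = -234164 + 19847377767 = 19847143603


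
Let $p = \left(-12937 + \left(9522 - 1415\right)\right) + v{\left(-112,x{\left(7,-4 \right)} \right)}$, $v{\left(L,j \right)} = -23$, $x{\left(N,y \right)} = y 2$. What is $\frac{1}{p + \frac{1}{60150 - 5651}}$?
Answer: $- \frac{54499}{264483646} \approx -0.00020606$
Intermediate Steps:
$x{\left(N,y \right)} = 2 y$
$p = -4853$ ($p = \left(-12937 + \left(9522 - 1415\right)\right) - 23 = \left(-12937 + 8107\right) - 23 = -4830 - 23 = -4853$)
$\frac{1}{p + \frac{1}{60150 - 5651}} = \frac{1}{-4853 + \frac{1}{60150 - 5651}} = \frac{1}{-4853 + \frac{1}{54499}} = \frac{1}{- \frac{264483646}{54499}} = - \frac{54499}{264483646}$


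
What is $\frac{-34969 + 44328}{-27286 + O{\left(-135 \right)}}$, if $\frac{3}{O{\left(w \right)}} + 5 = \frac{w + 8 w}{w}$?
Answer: $- \frac{37436}{109141} \approx -0.34301$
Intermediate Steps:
$O{\left(w \right)} = \frac{3}{4}$ ($O{\left(w \right)} = \frac{3}{-5 + \frac{w + 8 w}{w}} = \frac{3}{-5 + \frac{9 w}{w}} = \frac{3}{-5 + 9} = \frac{3}{4}$)
$\frac{-34969 + 44328}{-27286 + O{\left(-135 \right)}} = \frac{-34969 + 44328}{-27286 + \frac{3}{4}} = \frac{9359}{- \frac{109141}{4}} = 9359 \left(- \frac{4}{109141}\right) = - \frac{37436}{109141}$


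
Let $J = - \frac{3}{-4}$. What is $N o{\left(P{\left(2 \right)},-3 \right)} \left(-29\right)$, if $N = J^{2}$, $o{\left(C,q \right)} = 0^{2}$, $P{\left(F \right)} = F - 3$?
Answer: $0$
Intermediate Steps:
$P{\left(F \right)} = -3 + F$
$o{\left(C,q \right)} = 0$
$J = \frac{3}{4}$ ($J = \left(-3\right) \left(- \frac{1}{4}\right) = \frac{3}{4} \approx 0.75$)
$N = \frac{9}{16}$ ($N = \left(\frac{3}{4}\right)^{2} = \frac{9}{16} \approx 0.5625$)
$N o{\left(P{\left(2 \right)},-3 \right)} \left(-29\right) = \frac{9}{16} \cdot 0 \left(-29\right) = 0 \left(-29\right) = 0$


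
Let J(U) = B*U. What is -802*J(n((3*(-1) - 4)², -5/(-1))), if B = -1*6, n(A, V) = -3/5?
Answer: -14436/5 ≈ -2887.2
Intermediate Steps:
n(A, V) = -⅗ (n(A, V) = -3*⅕ = -⅗)
B = -6
J(U) = -6*U
-802*J(n((3*(-1) - 4)², -5/(-1))) = -(-4812)*(-3)/5 = -802*18/5 = -14436/5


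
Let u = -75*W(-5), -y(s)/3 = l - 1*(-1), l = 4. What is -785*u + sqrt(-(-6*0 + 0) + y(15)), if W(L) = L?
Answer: -294375 + I*sqrt(15) ≈ -2.9438e+5 + 3.873*I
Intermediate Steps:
y(s) = -15 (y(s) = -3*(4 - 1*(-1)) = -3*(4 + 1) = -3*5 = -15)
u = 375 (u = -75*(-5) = 375)
-785*u + sqrt(-(-6*0 + 0) + y(15)) = -785*375 + sqrt(-(-6*0 + 0) - 15) = -294375 + sqrt(-(0 + 0) - 15) = -294375 + sqrt(-1*0 - 15) = -294375 + sqrt(0 - 15) = -294375 + sqrt(-15) = -294375 + I*sqrt(15)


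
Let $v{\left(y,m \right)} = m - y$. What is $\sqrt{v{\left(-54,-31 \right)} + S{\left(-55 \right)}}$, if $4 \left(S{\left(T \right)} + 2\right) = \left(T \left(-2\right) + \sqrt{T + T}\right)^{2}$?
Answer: $\frac{\sqrt{12074 + 220 i \sqrt{110}}}{2} \approx 55.189 + 5.2261 i$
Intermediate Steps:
$S{\left(T \right)} = -2 + \frac{\left(- 2 T + \sqrt{2} \sqrt{T}\right)^{2}}{4}$ ($S{\left(T \right)} = -2 + \frac{\left(T \left(-2\right) + \sqrt{T + T}\right)^{2}}{4} = -2 + \frac{\left(- 2 T + \sqrt{2 T}\right)^{2}}{4} = -2 + \frac{\left(- 2 T + \sqrt{2} \sqrt{T}\right)^{2}}{4}$)
$\sqrt{v{\left(-54,-31 \right)} + S{\left(-55 \right)}} = \sqrt{\left(-31 - -54\right) - \left(2 - \frac{\left(\left(-2\right) \left(-55\right) + \sqrt{2} \sqrt{-55}\right)^{2}}{4}\right)} = \sqrt{\left(-31 + 54\right) - \left(2 - \frac{\left(110 + \sqrt{2} i \sqrt{55}\right)^{2}}{4}\right)} = \sqrt{23 - \left(2 - \frac{\left(110 + i \sqrt{110}\right)^{2}}{4}\right)} = \sqrt{21 + \frac{\left(110 + i \sqrt{110}\right)^{2}}{4}}$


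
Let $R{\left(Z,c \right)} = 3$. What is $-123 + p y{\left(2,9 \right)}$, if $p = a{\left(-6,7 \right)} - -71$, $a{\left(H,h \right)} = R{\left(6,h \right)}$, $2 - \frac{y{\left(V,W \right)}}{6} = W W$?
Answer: $-35199$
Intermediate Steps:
$y{\left(V,W \right)} = 12 - 6 W^{2}$ ($y{\left(V,W \right)} = 12 - 6 W W = 12 - 6 W^{2}$)
$a{\left(H,h \right)} = 3$
$p = 74$ ($p = 3 - -71 = 3 + 71 = 74$)
$-123 + p y{\left(2,9 \right)} = -123 + 74 \left(12 - 6 \cdot 9^{2}\right) = -123 + 74 \left(12 - 486\right) = -123 + 74 \left(-474\right) = -123 - 35076 = -35199$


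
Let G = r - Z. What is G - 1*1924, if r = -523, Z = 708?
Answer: -3155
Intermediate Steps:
G = -1231 (G = -523 - 1*708 = -523 - 708 = -1231)
G - 1*1924 = -1231 - 1*1924 = -1231 - 1924 = -3155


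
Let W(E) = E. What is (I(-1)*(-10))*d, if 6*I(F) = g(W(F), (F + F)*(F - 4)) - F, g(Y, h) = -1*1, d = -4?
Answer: 0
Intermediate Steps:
g(Y, h) = -1
I(F) = -1/6 - F/6 (I(F) = (-1 - F)/6 = -1/6 - F/6)
(I(-1)*(-10))*d = ((-1/6 - 1/6*(-1))*(-10))*(-4) = ((-1/6 + 1/6)*(-10))*(-4) = (0*(-10))*(-4) = 0*(-4) = 0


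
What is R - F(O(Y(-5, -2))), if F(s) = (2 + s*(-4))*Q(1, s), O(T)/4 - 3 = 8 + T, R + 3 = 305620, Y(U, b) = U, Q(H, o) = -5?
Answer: 305147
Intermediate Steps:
R = 305617 (R = -3 + 305620 = 305617)
O(T) = 44 + 4*T (O(T) = 12 + 4*(8 + T) = 12 + (32 + 4*T) = 44 + 4*T)
F(s) = -10 + 20*s (F(s) = (2 + s*(-4))*(-5) = (2 - 4*s)*(-5) = -10 + 20*s)
R - F(O(Y(-5, -2))) = 305617 - (-10 + 20*(44 + 4*(-5))) = 305617 - (-10 + 20*(44 - 20)) = 305617 - (-10 + 20*24) = 305617 - (-10 + 480) = 305617 - 1*470 = 305617 - 470 = 305147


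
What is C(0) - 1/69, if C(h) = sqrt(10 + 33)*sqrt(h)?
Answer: -1/69 ≈ -0.014493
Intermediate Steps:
C(h) = sqrt(43)*sqrt(h)
C(0) - 1/69 = sqrt(43)*sqrt(0) - 1/69 = sqrt(43)*0 - 1*1/69 = 0 - 1/69 = -1/69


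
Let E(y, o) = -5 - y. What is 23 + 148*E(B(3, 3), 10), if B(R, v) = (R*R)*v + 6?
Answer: -5601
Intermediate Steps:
B(R, v) = 6 + v*R² (B(R, v) = R²*v + 6 = v*R² + 6 = 6 + v*R²)
23 + 148*E(B(3, 3), 10) = 23 + 148*(-5 - (6 + 3*3²)) = 23 + 148*(-5 - (6 + 3*9)) = 23 + 148*(-5 - (6 + 27)) = 23 + 148*(-5 - 1*33) = 23 + 148*(-5 - 33) = 23 + 148*(-38) = 23 - 5624 = -5601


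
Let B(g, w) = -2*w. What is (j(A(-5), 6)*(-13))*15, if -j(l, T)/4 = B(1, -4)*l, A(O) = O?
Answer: -31200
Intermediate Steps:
j(l, T) = -32*l (j(l, T) = -4*(-2*(-4))*l = -32*l)
(j(A(-5), 6)*(-13))*15 = (-32*(-5)*(-13))*15 = (160*(-13))*15 = -2080*15 = -31200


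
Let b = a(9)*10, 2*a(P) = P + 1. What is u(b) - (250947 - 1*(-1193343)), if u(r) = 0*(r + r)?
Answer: -1444290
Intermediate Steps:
a(P) = 1/2 + P/2 (a(P) = (P + 1)/2 = (1 + P)/2 = 1/2 + P/2)
b = 50 (b = (1/2 + (1/2)*9)*10 = (1/2 + 9/2)*10 = 5*10 = 50)
u(r) = 0 (u(r) = 0*(2*r) = 0)
u(b) - (250947 - 1*(-1193343)) = 0 - (250947 - 1*(-1193343)) = 0 - (250947 + 1193343) = 0 - 1*1444290 = 0 - 1444290 = -1444290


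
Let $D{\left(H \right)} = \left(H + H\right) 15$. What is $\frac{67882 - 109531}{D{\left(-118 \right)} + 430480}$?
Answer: $- \frac{41649}{426940} \approx -0.097552$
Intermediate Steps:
$D{\left(H \right)} = 30 H$ ($D{\left(H \right)} = 2 H 15 = 30 H$)
$\frac{67882 - 109531}{D{\left(-118 \right)} + 430480} = \frac{67882 - 109531}{30 \left(-118\right) + 430480} = - \frac{41649}{-3540 + 430480} = - \frac{41649}{426940}$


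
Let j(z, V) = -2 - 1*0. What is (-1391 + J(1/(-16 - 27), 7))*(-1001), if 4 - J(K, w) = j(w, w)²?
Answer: 1392391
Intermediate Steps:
j(z, V) = -2 (j(z, V) = -2 + 0 = -2)
J(K, w) = 0 (J(K, w) = 4 - 1*(-2)² = 4 - 1*4 = 4 - 4 = 0)
(-1391 + J(1/(-16 - 27), 7))*(-1001) = (-1391 + 0)*(-1001) = -1391*(-1001) = 1392391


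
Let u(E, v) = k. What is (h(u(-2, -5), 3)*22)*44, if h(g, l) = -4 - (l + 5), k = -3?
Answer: -11616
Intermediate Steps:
u(E, v) = -3
h(g, l) = -9 - l (h(g, l) = -4 - (5 + l) = -4 + (-5 - l) = -9 - l)
(h(u(-2, -5), 3)*22)*44 = ((-9 - 1*3)*22)*44 = ((-9 - 3)*22)*44 = -12*22*44 = -264*44 = -11616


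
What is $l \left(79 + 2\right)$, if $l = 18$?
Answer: $1458$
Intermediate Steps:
$l \left(79 + 2\right) = 18 \left(79 + 2\right) = 18 \cdot 81 = 1458$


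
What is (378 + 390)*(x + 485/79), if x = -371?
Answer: -22136832/79 ≈ -2.8021e+5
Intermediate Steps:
(378 + 390)*(x + 485/79) = (378 + 390)*(-371 + 485/79) = 768*(-371 + 485*(1/79)) = 768*(-371 + 485/79) = 768*(-28824/79) = -22136832/79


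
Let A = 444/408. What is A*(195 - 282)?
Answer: -3219/34 ≈ -94.677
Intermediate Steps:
A = 37/34 (A = 444*(1/408) = 37/34 ≈ 1.0882)
A*(195 - 282) = 37*(195 - 282)/34 = (37/34)*(-87) = -3219/34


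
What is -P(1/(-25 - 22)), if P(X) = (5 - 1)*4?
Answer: -16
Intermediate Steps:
P(X) = 16 (P(X) = 4*4 = 16)
-P(1/(-25 - 22)) = -1*16 = -16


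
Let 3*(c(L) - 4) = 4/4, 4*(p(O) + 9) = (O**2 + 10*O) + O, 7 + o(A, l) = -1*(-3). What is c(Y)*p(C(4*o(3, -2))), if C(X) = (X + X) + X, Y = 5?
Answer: 1885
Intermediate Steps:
o(A, l) = -4 (o(A, l) = -7 - 1*(-3) = -7 + 3 = -4)
C(X) = 3*X (C(X) = 2*X + X = 3*X)
p(O) = -9 + O**2/4 + 11*O/4 (p(O) = -9 + ((O**2 + 10*O) + O)/4 = -9 + (O**2 + 11*O)/4 = -9 + (O**2/4 + 11*O/4) = -9 + O**2/4 + 11*O/4)
c(L) = 13/3 (c(L) = 4 + (4/4)/3 = 4 + (4*(1/4))/3 = 4 + (1/3)*1 = 4 + 1/3 = 13/3)
c(Y)*p(C(4*o(3, -2))) = 13*(-9 + (3*(4*(-4)))**2/4 + 11*(3*(4*(-4)))/4)/3 = 13*(-9 + (3*(-16))**2/4 + 11*(3*(-16))/4)/3 = 13*(-9 + (1/4)*(-48)**2 + (11/4)*(-48))/3 = 13*(-9 + (1/4)*2304 - 132)/3 = 13*(-9 + 576 - 132)/3 = (13/3)*435 = 1885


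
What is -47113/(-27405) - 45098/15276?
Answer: -86035417/69773130 ≈ -1.2331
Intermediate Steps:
-47113/(-27405) - 45098/15276 = -47113*(-1/27405) - 45098*1/15276 = 47113/27405 - 22549/7638 = -86035417/69773130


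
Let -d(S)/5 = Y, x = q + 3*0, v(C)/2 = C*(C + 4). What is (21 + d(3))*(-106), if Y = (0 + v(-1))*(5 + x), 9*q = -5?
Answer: -49078/3 ≈ -16359.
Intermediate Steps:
q = -5/9 (q = (1/9)*(-5) = -5/9 ≈ -0.55556)
v(C) = 2*C*(4 + C) (v(C) = 2*(C*(C + 4)) = 2*(C*(4 + C)) = 2*C*(4 + C))
x = -5/9 (x = -5/9 + 3*0 = -5/9 + 0 = -5/9 ≈ -0.55556)
Y = -80/3 (Y = (0 + 2*(-1)*(4 - 1))*(5 - 5/9) = (0 + 2*(-1)*3)*(40/9) = (0 - 6)*(40/9) = -6*40/9 = -80/3 ≈ -26.667)
d(S) = 400/3 (d(S) = -5*(-80/3) = 400/3)
(21 + d(3))*(-106) = (21 + 400/3)*(-106) = (463/3)*(-106) = -49078/3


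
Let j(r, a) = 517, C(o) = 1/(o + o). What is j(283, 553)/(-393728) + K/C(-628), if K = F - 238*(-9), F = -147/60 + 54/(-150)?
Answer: -26446932622973/9843200 ≈ -2.6868e+6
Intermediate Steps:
C(o) = 1/(2*o)
F = -281/100 (F = -147*1/60 + 54*(-1/150) = -49/20 - 9/25 = -281/100 ≈ -2.8100)
K = 213919/100 (K = -281/100 - 238*(-9) = -281/100 + 2142 = 213919/100 ≈ 2139.2)
j(283, 553)/(-393728) + K/C(-628) = 517/(-393728) + 213919/(100*(((½)/(-628)))) = 517*(-1/393728) + 213919/(100*(((½)*(-1/628)))) = -517/393728 + 213919/(100*(-1/1256)) = -517/393728 + (213919/100)*(-1256) = -517/393728 - 67170566/25 = -26446932622973/9843200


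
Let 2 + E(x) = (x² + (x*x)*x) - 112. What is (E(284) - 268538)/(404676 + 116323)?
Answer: 22718308/520999 ≈ 43.605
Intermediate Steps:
E(x) = -114 + x² + x³ (E(x) = -2 + ((x² + (x*x)*x) - 112) = -2 + ((x² + x²*x) - 112) = -2 + ((x² + x³) - 112) = -2 + (-112 + x² + x³) = -114 + x² + x³)
(E(284) - 268538)/(404676 + 116323) = ((-114 + 284² + 284³) - 268538)/(404676 + 116323) = ((-114 + 80656 + 22906304) - 268538)/520999 = (22986846 - 268538)*(1/520999) = 22718308*(1/520999) = 22718308/520999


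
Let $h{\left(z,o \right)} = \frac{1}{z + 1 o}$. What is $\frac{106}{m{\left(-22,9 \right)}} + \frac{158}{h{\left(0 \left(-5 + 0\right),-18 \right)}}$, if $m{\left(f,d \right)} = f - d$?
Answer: $- \frac{88270}{31} \approx -2847.4$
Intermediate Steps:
$h{\left(z,o \right)} = \frac{1}{o + z}$ ($h{\left(z,o \right)} = \frac{1}{z + o} = \frac{1}{o + z}$)
$\frac{106}{m{\left(-22,9 \right)}} + \frac{158}{h{\left(0 \left(-5 + 0\right),-18 \right)}} = \frac{106}{-22 - 9} + \frac{158}{\frac{1}{-18 + 0 \left(-5 + 0\right)}} = \frac{106}{-22 - 9} + \frac{158}{\frac{1}{-18 + 0 \left(-5\right)}} = \frac{106}{-31} + \frac{158}{\frac{1}{-18 + 0}} = 106 \left(- \frac{1}{31}\right) + \frac{158}{\frac{1}{-18}} = - \frac{106}{31} + \frac{158}{- \frac{1}{18}} = - \frac{106}{31} + 158 \left(-18\right) = - \frac{106}{31} - 2844 = - \frac{88270}{31}$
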